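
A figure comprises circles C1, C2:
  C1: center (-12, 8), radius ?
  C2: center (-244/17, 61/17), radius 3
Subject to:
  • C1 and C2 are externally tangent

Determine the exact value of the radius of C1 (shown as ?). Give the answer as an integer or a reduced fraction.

2

1. [ext C1·C2]  r_C1² + 6r_C1 − 16 = 0  ⇒  r_C1 = 2 (r>0 drops 1)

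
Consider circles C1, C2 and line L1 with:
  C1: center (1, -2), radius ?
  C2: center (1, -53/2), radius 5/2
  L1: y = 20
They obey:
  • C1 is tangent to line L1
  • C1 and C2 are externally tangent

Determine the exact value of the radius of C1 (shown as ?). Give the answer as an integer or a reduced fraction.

1. [C1‖L1]  r_C1² − 484 = 0  ⇒  r_C1 = 22 (r>0 drops 1)
2. [ext C1·C2]  r_C1² + 5r_C1 − 594 = 0  ⇒  r_C1 = 22 (r>0 drops 1)

22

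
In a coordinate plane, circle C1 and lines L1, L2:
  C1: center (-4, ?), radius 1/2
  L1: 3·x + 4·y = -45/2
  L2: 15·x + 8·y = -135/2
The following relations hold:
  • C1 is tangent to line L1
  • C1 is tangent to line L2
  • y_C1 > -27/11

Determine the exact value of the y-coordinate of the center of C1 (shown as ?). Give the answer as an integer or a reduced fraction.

-2

1. [C1‖L1]  y_C1² + (21/4)y_C1 + 13/2 = 0  ⇒  y_C1 = -13/4 or -2
2. [C1‖L2]  y_C1² + (15/8)y_C1 − 1/4 = 0  ⇒  y_C1 = -2 or 1/8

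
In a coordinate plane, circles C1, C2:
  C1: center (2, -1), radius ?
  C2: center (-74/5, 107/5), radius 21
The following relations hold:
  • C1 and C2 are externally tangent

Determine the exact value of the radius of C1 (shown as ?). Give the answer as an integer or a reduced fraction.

1. [ext C1·C2]  r_C1² + 42r_C1 − 343 = 0  ⇒  r_C1 = 7 (r>0 drops 1)

7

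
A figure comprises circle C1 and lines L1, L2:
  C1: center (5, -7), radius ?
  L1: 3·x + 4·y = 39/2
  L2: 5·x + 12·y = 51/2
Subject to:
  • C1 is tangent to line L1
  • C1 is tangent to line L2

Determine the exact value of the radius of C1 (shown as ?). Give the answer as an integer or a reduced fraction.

1. [C1‖L1]  r_C1² − 169/4 = 0  ⇒  r_C1 = 13/2 (r>0 drops 1)
2. [C1‖L2]  r_C1² − 169/4 = 0  ⇒  r_C1 = 13/2 (r>0 drops 1)

13/2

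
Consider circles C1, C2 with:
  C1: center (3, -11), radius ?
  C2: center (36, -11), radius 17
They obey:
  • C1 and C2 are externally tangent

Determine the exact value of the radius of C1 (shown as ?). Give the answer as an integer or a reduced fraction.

1. [ext C1·C2]  r_C1² + 34r_C1 − 800 = 0  ⇒  r_C1 = 16 (r>0 drops 1)

16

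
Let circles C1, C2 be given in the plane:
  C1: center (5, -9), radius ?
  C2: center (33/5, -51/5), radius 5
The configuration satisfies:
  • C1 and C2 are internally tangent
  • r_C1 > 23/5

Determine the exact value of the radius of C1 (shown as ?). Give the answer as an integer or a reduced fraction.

1. [int C1,C2]  r_C1² − 10r_C1 + 21 = 0  ⇒  r_C1 = 3 or 7
2. given r_C1 > 23/5: keep 7

7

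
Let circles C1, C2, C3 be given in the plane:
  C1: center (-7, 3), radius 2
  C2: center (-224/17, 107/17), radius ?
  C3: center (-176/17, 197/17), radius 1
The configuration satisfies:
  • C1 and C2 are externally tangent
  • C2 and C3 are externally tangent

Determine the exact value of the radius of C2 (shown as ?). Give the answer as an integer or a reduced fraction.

1. [ext C1·C2]  r_C2² + 4r_C2 − 45 = 0  ⇒  r_C2 = 5 (r>0 drops 1)
2. [ext C2·C3]  r_C2² + 2r_C2 − 35 = 0  ⇒  r_C2 = 5 (r>0 drops 1)

5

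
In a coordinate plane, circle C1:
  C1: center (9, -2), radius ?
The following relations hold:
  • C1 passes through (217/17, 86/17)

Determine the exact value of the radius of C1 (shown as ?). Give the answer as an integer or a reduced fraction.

8

1. [C1∋P]  r_C1² − 64 = 0  ⇒  r_C1 = 8 (r>0 drops 1)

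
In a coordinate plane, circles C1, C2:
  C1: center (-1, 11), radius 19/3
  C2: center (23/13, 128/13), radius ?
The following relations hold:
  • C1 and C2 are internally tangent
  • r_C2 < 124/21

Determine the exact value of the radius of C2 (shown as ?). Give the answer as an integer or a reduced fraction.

10/3

1. [int C1,C2]  r_C2² − (38/3)r_C2 + 280/9 = 0  ⇒  r_C2 = 10/3 or 28/3
2. given r_C2 < 124/21: keep 10/3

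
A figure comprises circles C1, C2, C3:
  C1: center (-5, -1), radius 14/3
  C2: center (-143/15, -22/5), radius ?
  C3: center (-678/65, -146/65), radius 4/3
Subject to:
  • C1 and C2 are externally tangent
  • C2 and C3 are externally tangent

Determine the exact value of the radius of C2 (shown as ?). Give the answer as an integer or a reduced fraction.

1

1. [ext C1·C2]  r_C2² + (28/3)r_C2 − 31/3 = 0  ⇒  r_C2 = 1 (r>0 drops 1)
2. [ext C2·C3]  r_C2² + (8/3)r_C2 − 11/3 = 0  ⇒  r_C2 = 1 (r>0 drops 1)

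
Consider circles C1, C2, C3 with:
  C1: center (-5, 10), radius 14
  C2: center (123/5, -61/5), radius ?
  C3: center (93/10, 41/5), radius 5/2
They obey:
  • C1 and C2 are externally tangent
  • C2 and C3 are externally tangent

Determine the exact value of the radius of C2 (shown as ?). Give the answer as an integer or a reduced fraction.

23

1. [ext C1·C2]  r_C2² + 28r_C2 − 1173 = 0  ⇒  r_C2 = 23 (r>0 drops 1)
2. [ext C2·C3]  r_C2² + 5r_C2 − 644 = 0  ⇒  r_C2 = 23 (r>0 drops 1)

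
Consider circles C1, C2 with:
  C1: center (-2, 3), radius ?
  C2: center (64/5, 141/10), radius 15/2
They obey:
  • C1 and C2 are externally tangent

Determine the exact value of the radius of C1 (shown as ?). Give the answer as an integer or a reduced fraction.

11

1. [ext C1·C2]  r_C1² + 15r_C1 − 286 = 0  ⇒  r_C1 = 11 (r>0 drops 1)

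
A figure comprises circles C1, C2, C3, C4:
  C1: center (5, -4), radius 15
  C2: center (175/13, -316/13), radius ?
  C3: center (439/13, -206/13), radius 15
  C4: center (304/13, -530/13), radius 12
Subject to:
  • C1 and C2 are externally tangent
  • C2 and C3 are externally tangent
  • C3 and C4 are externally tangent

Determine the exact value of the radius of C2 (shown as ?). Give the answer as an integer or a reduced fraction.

7

1. [ext C1·C2]  r_C2² + 30r_C2 − 259 = 0  ⇒  r_C2 = 7 (r>0 drops 1)
2. [ext C2·C3]  r_C2² + 30r_C2 − 259 = 0  ⇒  r_C2 = 7 (r>0 drops 1)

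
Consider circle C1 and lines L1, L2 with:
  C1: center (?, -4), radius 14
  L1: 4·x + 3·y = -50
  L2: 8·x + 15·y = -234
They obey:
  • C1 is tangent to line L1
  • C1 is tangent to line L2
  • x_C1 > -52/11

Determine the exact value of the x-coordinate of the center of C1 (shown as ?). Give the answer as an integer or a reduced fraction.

8

1. [C1‖L1]  x_C1² + 19x_C1 − 216 = 0  ⇒  x_C1 = -27 or 8
2. [C1‖L2]  x_C1² + (87/2)x_C1 − 412 = 0  ⇒  x_C1 = -103/2 or 8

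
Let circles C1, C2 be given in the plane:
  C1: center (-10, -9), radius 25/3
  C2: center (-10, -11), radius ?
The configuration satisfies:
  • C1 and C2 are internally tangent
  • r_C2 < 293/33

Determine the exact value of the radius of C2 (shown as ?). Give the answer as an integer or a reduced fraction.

1. [int C1,C2]  r_C2² − (50/3)r_C2 + 589/9 = 0  ⇒  r_C2 = 19/3 or 31/3
2. given r_C2 < 293/33: keep 19/3

19/3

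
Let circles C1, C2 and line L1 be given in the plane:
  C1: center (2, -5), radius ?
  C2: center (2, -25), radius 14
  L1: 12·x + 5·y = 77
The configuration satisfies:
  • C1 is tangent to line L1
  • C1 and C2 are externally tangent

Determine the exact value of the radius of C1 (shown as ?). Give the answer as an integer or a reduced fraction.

6

1. [C1‖L1]  r_C1² − 36 = 0  ⇒  r_C1 = 6 (r>0 drops 1)
2. [ext C1·C2]  r_C1² + 28r_C1 − 204 = 0  ⇒  r_C1 = 6 (r>0 drops 1)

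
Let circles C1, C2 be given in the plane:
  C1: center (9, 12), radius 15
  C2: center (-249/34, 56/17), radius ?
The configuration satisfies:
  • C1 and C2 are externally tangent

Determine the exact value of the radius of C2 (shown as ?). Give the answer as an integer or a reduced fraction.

7/2

1. [ext C1·C2]  r_C2² + 30r_C2 − 469/4 = 0  ⇒  r_C2 = 7/2 (r>0 drops 1)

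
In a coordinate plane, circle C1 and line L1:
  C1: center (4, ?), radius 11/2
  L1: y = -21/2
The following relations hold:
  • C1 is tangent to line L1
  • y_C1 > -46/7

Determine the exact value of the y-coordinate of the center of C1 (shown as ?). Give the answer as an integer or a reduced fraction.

-5

1. [C1‖L1]  y_C1² + 21y_C1 + 80 = 0  ⇒  y_C1 = -16 or -5
2. given y_C1 > -46/7: keep -5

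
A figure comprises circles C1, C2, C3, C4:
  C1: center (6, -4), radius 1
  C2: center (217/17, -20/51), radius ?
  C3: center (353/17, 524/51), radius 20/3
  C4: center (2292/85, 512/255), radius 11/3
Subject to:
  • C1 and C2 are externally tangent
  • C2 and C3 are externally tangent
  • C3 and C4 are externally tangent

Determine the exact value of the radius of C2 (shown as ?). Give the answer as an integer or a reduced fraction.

20/3

1. [ext C1·C2]  r_C2² + 2r_C2 − 520/9 = 0  ⇒  r_C2 = 20/3 (r>0 drops 1)
2. [ext C2·C3]  r_C2² + (40/3)r_C2 − 400/3 = 0  ⇒  r_C2 = 20/3 (r>0 drops 1)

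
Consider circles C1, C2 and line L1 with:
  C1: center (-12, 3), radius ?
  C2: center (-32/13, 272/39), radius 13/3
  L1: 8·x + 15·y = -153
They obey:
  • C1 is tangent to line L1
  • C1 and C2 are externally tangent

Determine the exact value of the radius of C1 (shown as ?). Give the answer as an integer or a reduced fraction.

1. [C1‖L1]  r_C1² − 36 = 0  ⇒  r_C1 = 6 (r>0 drops 1)
2. [ext C1·C2]  r_C1² + (26/3)r_C1 − 88 = 0  ⇒  r_C1 = 6 (r>0 drops 1)

6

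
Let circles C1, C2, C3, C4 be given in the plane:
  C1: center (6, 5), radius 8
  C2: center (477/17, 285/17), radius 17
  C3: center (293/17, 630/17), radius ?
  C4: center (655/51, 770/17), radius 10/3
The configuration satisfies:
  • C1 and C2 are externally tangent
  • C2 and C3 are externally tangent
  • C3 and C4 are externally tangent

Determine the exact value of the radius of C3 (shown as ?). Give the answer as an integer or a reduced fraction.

6

1. [ext C2·C3]  r_C3² + 34r_C3 − 240 = 0  ⇒  r_C3 = 6 (r>0 drops 1)
2. [ext C3·C4]  r_C3² + (20/3)r_C3 − 76 = 0  ⇒  r_C3 = 6 (r>0 drops 1)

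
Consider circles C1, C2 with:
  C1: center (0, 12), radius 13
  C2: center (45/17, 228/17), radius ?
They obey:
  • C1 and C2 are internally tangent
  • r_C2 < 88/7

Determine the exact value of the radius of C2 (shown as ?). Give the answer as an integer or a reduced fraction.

10

1. [int C1,C2]  r_C2² − 26r_C2 + 160 = 0  ⇒  r_C2 = 10 or 16
2. given r_C2 < 88/7: keep 10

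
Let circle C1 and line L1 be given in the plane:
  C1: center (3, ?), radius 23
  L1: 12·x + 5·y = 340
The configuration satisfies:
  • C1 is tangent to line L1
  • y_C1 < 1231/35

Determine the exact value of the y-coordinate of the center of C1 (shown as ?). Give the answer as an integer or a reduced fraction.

1

1. [C1‖L1]  y_C1² − (608/5)y_C1 + 603/5 = 0  ⇒  y_C1 = 1 or 603/5
2. given y_C1 < 1231/35: keep 1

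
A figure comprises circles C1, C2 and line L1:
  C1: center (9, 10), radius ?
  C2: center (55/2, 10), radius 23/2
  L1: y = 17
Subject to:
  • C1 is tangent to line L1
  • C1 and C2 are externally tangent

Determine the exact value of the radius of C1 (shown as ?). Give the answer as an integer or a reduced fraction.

1. [C1‖L1]  r_C1² − 49 = 0  ⇒  r_C1 = 7 (r>0 drops 1)
2. [ext C1·C2]  r_C1² + 23r_C1 − 210 = 0  ⇒  r_C1 = 7 (r>0 drops 1)

7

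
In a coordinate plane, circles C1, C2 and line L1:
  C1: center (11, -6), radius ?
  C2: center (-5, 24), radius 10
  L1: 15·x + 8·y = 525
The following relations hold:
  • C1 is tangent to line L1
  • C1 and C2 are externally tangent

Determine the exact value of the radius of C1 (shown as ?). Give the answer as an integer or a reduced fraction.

24

1. [C1‖L1]  r_C1² − 576 = 0  ⇒  r_C1 = 24 (r>0 drops 1)
2. [ext C1·C2]  r_C1² + 20r_C1 − 1056 = 0  ⇒  r_C1 = 24 (r>0 drops 1)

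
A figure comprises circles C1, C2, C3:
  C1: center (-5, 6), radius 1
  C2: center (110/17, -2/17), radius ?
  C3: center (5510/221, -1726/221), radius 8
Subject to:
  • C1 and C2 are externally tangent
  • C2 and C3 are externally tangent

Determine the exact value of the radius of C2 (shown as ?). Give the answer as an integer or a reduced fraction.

12

1. [ext C1·C2]  r_C2² + 2r_C2 − 168 = 0  ⇒  r_C2 = 12 (r>0 drops 1)
2. [ext C2·C3]  r_C2² + 16r_C2 − 336 = 0  ⇒  r_C2 = 12 (r>0 drops 1)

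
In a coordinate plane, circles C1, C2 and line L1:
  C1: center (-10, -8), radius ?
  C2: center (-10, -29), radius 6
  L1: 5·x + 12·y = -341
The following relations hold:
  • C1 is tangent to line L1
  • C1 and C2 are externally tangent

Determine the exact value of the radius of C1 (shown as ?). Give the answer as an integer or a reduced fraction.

1. [C1‖L1]  r_C1² − 225 = 0  ⇒  r_C1 = 15 (r>0 drops 1)
2. [ext C1·C2]  r_C1² + 12r_C1 − 405 = 0  ⇒  r_C1 = 15 (r>0 drops 1)

15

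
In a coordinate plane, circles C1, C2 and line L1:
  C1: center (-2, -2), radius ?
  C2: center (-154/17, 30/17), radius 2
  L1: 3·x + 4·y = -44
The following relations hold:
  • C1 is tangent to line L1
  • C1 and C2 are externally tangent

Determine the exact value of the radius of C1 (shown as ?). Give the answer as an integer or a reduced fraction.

6

1. [C1‖L1]  r_C1² − 36 = 0  ⇒  r_C1 = 6 (r>0 drops 1)
2. [ext C1·C2]  r_C1² + 4r_C1 − 60 = 0  ⇒  r_C1 = 6 (r>0 drops 1)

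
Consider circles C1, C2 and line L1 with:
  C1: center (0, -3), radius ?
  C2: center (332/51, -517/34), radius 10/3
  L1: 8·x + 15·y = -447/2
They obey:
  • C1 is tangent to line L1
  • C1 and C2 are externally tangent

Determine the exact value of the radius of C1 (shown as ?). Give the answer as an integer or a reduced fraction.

21/2

1. [C1‖L1]  r_C1² − 441/4 = 0  ⇒  r_C1 = 21/2 (r>0 drops 1)
2. [ext C1·C2]  r_C1² + (20/3)r_C1 − 721/4 = 0  ⇒  r_C1 = 21/2 (r>0 drops 1)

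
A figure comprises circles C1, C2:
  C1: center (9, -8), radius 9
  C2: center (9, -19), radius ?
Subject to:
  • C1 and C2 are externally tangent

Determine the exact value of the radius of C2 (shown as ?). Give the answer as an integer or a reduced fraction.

2

1. [ext C1·C2]  r_C2² + 18r_C2 − 40 = 0  ⇒  r_C2 = 2 (r>0 drops 1)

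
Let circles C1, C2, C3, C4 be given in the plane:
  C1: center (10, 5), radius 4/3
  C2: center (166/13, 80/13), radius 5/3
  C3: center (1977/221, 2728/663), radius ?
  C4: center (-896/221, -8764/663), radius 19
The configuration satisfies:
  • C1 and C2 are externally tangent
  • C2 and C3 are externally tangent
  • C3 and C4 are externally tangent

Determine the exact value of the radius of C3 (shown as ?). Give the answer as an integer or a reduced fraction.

1. [ext C2·C3]  r_C3² + (10/3)r_C3 − 16 = 0  ⇒  r_C3 = 8/3 (r>0 drops 1)
2. [ext C3·C4]  r_C3² + 38r_C3 − 976/9 = 0  ⇒  r_C3 = 8/3 (r>0 drops 1)

8/3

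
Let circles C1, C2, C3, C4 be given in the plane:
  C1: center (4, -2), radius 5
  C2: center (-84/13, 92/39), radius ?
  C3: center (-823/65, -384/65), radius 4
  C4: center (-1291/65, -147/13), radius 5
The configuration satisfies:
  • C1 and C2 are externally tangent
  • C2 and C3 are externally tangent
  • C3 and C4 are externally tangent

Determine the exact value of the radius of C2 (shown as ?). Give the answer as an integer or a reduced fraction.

1. [ext C1·C2]  r_C2² + 10r_C2 − 931/9 = 0  ⇒  r_C2 = 19/3 (r>0 drops 1)
2. [ext C2·C3]  r_C2² + 8r_C2 − 817/9 = 0  ⇒  r_C2 = 19/3 (r>0 drops 1)

19/3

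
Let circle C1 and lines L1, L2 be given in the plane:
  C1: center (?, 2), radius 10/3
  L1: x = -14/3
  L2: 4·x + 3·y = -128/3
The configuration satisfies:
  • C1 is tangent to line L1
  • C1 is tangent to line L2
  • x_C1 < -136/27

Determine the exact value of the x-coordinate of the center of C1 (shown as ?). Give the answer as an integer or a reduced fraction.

-8

1. [C1‖L1]  x_C1² + (28/3)x_C1 + 32/3 = 0  ⇒  x_C1 = -8 or -4/3
2. [C1‖L2]  x_C1² + (73/3)x_C1 + 392/3 = 0  ⇒  x_C1 = -49/3 or -8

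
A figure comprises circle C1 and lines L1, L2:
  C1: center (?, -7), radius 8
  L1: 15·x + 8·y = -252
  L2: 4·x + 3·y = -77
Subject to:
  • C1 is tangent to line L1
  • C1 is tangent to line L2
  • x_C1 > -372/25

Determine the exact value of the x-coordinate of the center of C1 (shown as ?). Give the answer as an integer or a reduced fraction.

1. [C1‖L1]  x_C1² + (392/15)x_C1 + 1328/15 = 0  ⇒  x_C1 = -332/15 or -4
2. [C1‖L2]  x_C1² + 28x_C1 + 96 = 0  ⇒  x_C1 = -24 or -4

-4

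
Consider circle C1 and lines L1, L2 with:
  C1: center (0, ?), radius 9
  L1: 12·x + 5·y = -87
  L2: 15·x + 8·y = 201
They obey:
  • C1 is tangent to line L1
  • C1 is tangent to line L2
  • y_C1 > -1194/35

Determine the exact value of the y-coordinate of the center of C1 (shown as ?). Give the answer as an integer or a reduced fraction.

1. [C1‖L1]  y_C1² + (174/5)y_C1 − 1224/5 = 0  ⇒  y_C1 = -204/5 or 6
2. [C1‖L2]  y_C1² − (201/4)y_C1 + 531/2 = 0  ⇒  y_C1 = 6 or 177/4

6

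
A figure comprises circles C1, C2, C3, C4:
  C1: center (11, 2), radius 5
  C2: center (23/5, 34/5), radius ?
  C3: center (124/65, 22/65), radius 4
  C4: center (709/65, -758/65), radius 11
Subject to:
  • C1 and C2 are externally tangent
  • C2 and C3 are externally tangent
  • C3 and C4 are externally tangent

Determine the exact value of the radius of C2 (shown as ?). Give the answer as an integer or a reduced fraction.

3

1. [ext C1·C2]  r_C2² + 10r_C2 − 39 = 0  ⇒  r_C2 = 3 (r>0 drops 1)
2. [ext C2·C3]  r_C2² + 8r_C2 − 33 = 0  ⇒  r_C2 = 3 (r>0 drops 1)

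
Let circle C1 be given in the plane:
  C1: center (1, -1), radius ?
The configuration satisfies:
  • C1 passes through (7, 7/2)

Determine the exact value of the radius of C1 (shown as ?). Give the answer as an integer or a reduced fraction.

15/2

1. [C1∋P]  r_C1² − 225/4 = 0  ⇒  r_C1 = 15/2 (r>0 drops 1)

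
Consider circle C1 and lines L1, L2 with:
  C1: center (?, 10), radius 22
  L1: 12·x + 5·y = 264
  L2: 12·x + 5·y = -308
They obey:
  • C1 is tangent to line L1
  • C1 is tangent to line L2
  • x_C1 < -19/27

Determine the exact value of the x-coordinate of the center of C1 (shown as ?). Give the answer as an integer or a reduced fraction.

-6

1. [C1‖L1]  x_C1² − (107/3)x_C1 − 250 = 0  ⇒  x_C1 = -6 or 125/3
2. [C1‖L2]  x_C1² + (179/3)x_C1 + 322 = 0  ⇒  x_C1 = -161/3 or -6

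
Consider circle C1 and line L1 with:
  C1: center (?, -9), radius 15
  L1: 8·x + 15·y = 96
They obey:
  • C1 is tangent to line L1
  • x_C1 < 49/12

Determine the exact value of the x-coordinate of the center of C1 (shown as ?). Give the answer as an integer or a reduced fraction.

-3

1. [C1‖L1]  x_C1² − (231/4)x_C1 − 729/4 = 0  ⇒  x_C1 = -3 or 243/4
2. given x_C1 < 49/12: keep -3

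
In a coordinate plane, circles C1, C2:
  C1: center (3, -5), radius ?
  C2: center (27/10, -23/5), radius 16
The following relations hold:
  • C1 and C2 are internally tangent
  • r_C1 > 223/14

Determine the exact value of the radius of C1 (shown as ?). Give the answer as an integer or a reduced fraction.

1. [int C1,C2]  r_C1² − 32r_C1 + 1023/4 = 0  ⇒  r_C1 = 31/2 or 33/2
2. given r_C1 > 223/14: keep 33/2

33/2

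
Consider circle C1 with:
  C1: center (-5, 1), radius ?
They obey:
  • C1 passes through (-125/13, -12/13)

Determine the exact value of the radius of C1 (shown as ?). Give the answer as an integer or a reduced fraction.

5

1. [C1∋P]  r_C1² − 25 = 0  ⇒  r_C1 = 5 (r>0 drops 1)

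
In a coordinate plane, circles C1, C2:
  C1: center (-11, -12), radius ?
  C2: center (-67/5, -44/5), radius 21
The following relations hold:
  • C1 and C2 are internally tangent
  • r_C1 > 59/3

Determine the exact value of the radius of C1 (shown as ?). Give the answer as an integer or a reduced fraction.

1. [int C1,C2]  r_C1² − 42r_C1 + 425 = 0  ⇒  r_C1 = 17 or 25
2. given r_C1 > 59/3: keep 25

25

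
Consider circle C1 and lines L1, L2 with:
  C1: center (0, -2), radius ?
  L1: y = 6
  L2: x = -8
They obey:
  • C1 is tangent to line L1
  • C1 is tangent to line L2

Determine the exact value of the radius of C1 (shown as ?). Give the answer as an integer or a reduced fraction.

1. [C1‖L1]  r_C1² − 64 = 0  ⇒  r_C1 = 8 (r>0 drops 1)
2. [C1‖L2]  r_C1² − 64 = 0  ⇒  r_C1 = 8 (r>0 drops 1)

8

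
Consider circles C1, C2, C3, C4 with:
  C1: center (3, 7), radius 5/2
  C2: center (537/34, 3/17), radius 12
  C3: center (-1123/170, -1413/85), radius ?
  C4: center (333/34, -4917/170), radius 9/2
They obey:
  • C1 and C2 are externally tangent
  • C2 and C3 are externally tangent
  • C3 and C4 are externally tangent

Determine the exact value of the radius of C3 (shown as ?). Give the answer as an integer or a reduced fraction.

16

1. [ext C2·C3]  r_C3² + 24r_C3 − 640 = 0  ⇒  r_C3 = 16 (r>0 drops 1)
2. [ext C3·C4]  r_C3² + 9r_C3 − 400 = 0  ⇒  r_C3 = 16 (r>0 drops 1)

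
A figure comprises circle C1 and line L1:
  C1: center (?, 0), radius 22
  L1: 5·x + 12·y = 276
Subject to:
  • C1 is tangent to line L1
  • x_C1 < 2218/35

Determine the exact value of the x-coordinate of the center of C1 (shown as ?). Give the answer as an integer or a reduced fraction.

1. [C1‖L1]  x_C1² − (552/5)x_C1 − 1124/5 = 0  ⇒  x_C1 = -2 or 562/5
2. given x_C1 < 2218/35: keep -2

-2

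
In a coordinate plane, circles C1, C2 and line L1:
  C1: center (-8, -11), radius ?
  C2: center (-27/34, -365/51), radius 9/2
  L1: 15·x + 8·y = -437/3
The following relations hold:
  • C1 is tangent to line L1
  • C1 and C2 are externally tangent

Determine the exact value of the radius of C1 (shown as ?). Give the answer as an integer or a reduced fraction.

11/3

1. [C1‖L1]  r_C1² − 121/9 = 0  ⇒  r_C1 = 11/3 (r>0 drops 1)
2. [ext C1·C2]  r_C1² + 9r_C1 − 418/9 = 0  ⇒  r_C1 = 11/3 (r>0 drops 1)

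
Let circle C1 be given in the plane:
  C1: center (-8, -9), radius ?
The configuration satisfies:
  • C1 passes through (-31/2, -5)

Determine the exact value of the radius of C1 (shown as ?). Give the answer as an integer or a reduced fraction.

1. [C1∋P]  r_C1² − 289/4 = 0  ⇒  r_C1 = 17/2 (r>0 drops 1)

17/2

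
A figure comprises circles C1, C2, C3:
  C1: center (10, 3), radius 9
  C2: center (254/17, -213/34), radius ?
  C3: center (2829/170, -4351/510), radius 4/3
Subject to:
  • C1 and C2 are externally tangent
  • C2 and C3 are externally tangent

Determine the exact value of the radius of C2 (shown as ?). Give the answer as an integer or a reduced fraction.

1. [ext C1·C2]  r_C2² + 18r_C2 − 117/4 = 0  ⇒  r_C2 = 3/2 (r>0 drops 1)
2. [ext C2·C3]  r_C2² + (8/3)r_C2 − 25/4 = 0  ⇒  r_C2 = 3/2 (r>0 drops 1)

3/2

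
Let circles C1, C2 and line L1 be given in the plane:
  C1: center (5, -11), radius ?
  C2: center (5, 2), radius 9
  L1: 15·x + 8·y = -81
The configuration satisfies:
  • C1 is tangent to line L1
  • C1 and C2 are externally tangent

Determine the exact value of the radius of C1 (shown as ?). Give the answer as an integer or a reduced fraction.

4

1. [C1‖L1]  r_C1² − 16 = 0  ⇒  r_C1 = 4 (r>0 drops 1)
2. [ext C1·C2]  r_C1² + 18r_C1 − 88 = 0  ⇒  r_C1 = 4 (r>0 drops 1)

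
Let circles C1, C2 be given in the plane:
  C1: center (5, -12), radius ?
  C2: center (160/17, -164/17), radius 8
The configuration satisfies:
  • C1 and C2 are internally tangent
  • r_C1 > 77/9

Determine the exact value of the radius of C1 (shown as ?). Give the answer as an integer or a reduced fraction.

13

1. [int C1,C2]  r_C1² − 16r_C1 + 39 = 0  ⇒  r_C1 = 3 or 13
2. given r_C1 > 77/9: keep 13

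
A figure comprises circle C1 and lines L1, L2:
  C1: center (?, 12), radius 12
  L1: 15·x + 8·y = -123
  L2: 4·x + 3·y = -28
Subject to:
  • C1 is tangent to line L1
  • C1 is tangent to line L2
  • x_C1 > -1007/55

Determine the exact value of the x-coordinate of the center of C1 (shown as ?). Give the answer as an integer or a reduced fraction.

-1

1. [C1‖L1]  x_C1² + (146/5)x_C1 + 141/5 = 0  ⇒  x_C1 = -141/5 or -1
2. [C1‖L2]  x_C1² + 32x_C1 + 31 = 0  ⇒  x_C1 = -31 or -1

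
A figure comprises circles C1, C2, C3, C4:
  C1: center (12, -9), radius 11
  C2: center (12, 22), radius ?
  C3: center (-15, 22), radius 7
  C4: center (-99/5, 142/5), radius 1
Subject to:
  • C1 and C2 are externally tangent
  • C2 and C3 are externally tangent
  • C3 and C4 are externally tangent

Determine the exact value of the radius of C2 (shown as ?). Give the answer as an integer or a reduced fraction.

20

1. [ext C1·C2]  r_C2² + 22r_C2 − 840 = 0  ⇒  r_C2 = 20 (r>0 drops 1)
2. [ext C2·C3]  r_C2² + 14r_C2 − 680 = 0  ⇒  r_C2 = 20 (r>0 drops 1)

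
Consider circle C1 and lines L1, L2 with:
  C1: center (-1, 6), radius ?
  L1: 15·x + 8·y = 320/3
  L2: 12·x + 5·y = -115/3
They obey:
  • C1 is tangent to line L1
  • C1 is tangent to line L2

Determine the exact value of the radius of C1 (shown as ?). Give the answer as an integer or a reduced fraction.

13/3

1. [C1‖L1]  r_C1² − 169/9 = 0  ⇒  r_C1 = 13/3 (r>0 drops 1)
2. [C1‖L2]  r_C1² − 169/9 = 0  ⇒  r_C1 = 13/3 (r>0 drops 1)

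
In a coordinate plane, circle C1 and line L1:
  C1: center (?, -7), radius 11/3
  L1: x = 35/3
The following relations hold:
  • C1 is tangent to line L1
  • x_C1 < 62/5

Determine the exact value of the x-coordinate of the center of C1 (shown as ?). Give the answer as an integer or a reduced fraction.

8

1. [C1‖L1]  x_C1² − (70/3)x_C1 + 368/3 = 0  ⇒  x_C1 = 8 or 46/3
2. given x_C1 < 62/5: keep 8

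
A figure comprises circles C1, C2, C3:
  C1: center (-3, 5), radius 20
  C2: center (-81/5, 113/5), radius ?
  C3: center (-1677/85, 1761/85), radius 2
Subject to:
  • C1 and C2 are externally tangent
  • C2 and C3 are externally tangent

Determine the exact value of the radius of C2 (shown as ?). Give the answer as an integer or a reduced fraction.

1. [ext C1·C2]  r_C2² + 40r_C2 − 84 = 0  ⇒  r_C2 = 2 (r>0 drops 1)
2. [ext C2·C3]  r_C2² + 4r_C2 − 12 = 0  ⇒  r_C2 = 2 (r>0 drops 1)

2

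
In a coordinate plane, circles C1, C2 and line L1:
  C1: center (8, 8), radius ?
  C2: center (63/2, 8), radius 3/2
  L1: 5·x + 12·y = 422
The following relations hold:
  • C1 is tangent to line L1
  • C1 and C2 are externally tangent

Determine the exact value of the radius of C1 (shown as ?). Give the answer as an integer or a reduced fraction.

1. [C1‖L1]  r_C1² − 484 = 0  ⇒  r_C1 = 22 (r>0 drops 1)
2. [ext C1·C2]  r_C1² + 3r_C1 − 550 = 0  ⇒  r_C1 = 22 (r>0 drops 1)

22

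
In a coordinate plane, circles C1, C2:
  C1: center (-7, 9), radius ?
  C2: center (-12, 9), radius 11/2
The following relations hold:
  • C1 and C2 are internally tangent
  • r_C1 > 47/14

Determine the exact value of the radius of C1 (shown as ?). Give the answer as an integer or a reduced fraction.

1. [int C1,C2]  r_C1² − 11r_C1 + 21/4 = 0  ⇒  r_C1 = 1/2 or 21/2
2. given r_C1 > 47/14: keep 21/2

21/2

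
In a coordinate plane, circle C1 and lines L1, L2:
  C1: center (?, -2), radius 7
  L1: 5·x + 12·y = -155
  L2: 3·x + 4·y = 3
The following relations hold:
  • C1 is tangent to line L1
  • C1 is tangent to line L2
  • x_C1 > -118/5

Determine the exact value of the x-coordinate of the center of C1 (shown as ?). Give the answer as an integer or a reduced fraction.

1. [C1‖L1]  x_C1² + (262/5)x_C1 + 1776/5 = 0  ⇒  x_C1 = -222/5 or -8
2. [C1‖L2]  x_C1² − (22/3)x_C1 − 368/3 = 0  ⇒  x_C1 = -8 or 46/3

-8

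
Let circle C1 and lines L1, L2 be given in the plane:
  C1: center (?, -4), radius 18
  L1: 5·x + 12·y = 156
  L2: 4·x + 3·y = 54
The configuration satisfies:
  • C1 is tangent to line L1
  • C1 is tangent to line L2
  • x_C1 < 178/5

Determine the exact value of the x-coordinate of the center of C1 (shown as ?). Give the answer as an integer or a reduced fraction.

-6

1. [C1‖L1]  x_C1² − (408/5)x_C1 − 2628/5 = 0  ⇒  x_C1 = -6 or 438/5
2. [C1‖L2]  x_C1² − 33x_C1 − 234 = 0  ⇒  x_C1 = -6 or 39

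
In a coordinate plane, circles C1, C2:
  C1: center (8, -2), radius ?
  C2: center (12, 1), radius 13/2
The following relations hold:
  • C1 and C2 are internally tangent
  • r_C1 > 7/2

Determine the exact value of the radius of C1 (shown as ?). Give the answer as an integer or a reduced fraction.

1. [int C1,C2]  r_C1² − 13r_C1 + 69/4 = 0  ⇒  r_C1 = 3/2 or 23/2
2. given r_C1 > 7/2: keep 23/2

23/2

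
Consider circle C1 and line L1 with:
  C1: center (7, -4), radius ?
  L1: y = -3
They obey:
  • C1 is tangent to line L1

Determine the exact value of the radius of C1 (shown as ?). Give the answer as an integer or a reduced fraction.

1. [C1‖L1]  r_C1² − 1 = 0  ⇒  r_C1 = 1 (r>0 drops 1)

1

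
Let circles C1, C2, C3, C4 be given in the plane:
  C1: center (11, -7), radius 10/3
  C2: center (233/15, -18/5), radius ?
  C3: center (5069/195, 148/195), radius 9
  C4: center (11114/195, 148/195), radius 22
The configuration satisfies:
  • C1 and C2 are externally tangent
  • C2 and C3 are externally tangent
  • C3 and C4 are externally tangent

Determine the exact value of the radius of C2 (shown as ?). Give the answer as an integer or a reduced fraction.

7/3

1. [ext C1·C2]  r_C2² + (20/3)r_C2 − 21 = 0  ⇒  r_C2 = 7/3 (r>0 drops 1)
2. [ext C2·C3]  r_C2² + 18r_C2 − 427/9 = 0  ⇒  r_C2 = 7/3 (r>0 drops 1)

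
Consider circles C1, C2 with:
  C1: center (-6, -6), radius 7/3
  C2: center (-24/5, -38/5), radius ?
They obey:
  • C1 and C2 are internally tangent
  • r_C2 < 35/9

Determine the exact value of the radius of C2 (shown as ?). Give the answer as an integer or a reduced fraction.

1. [int C1,C2]  r_C2² − (14/3)r_C2 + 13/9 = 0  ⇒  r_C2 = 1/3 or 13/3
2. given r_C2 < 35/9: keep 1/3

1/3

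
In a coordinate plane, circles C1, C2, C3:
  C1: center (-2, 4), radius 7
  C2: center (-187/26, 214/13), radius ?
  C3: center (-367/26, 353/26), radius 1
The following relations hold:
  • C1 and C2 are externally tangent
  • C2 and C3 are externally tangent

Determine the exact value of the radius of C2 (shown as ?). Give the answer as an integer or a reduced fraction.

13/2

1. [ext C1·C2]  r_C2² + 14r_C2 − 533/4 = 0  ⇒  r_C2 = 13/2 (r>0 drops 1)
2. [ext C2·C3]  r_C2² + 2r_C2 − 221/4 = 0  ⇒  r_C2 = 13/2 (r>0 drops 1)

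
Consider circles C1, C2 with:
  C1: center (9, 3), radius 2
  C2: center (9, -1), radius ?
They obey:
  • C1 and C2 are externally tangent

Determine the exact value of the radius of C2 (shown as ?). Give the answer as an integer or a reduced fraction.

1. [ext C1·C2]  r_C2² + 4r_C2 − 12 = 0  ⇒  r_C2 = 2 (r>0 drops 1)

2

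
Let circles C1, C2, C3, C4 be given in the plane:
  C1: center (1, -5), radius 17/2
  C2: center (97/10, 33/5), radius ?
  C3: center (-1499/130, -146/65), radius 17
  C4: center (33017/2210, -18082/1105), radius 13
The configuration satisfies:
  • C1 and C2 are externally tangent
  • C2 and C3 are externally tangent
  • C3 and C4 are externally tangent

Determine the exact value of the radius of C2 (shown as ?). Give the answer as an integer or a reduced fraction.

1. [ext C1·C2]  r_C2² + 17r_C2 − 138 = 0  ⇒  r_C2 = 6 (r>0 drops 1)
2. [ext C2·C3]  r_C2² + 34r_C2 − 240 = 0  ⇒  r_C2 = 6 (r>0 drops 1)

6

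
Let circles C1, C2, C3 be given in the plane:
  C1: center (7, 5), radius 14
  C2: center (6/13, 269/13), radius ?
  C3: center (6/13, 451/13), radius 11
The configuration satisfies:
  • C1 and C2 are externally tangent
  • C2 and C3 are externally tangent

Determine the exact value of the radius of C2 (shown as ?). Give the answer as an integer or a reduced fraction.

3

1. [ext C1·C2]  r_C2² + 28r_C2 − 93 = 0  ⇒  r_C2 = 3 (r>0 drops 1)
2. [ext C2·C3]  r_C2² + 22r_C2 − 75 = 0  ⇒  r_C2 = 3 (r>0 drops 1)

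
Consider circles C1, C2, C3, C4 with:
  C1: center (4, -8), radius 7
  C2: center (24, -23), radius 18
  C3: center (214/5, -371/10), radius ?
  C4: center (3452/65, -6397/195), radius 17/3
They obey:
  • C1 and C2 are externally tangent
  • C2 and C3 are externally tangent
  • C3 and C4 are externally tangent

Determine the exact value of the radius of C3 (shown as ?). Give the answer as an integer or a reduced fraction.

1. [ext C2·C3]  r_C3² + 36r_C3 − 913/4 = 0  ⇒  r_C3 = 11/2 (r>0 drops 1)
2. [ext C3·C4]  r_C3² + (34/3)r_C3 − 1111/12 = 0  ⇒  r_C3 = 11/2 (r>0 drops 1)

11/2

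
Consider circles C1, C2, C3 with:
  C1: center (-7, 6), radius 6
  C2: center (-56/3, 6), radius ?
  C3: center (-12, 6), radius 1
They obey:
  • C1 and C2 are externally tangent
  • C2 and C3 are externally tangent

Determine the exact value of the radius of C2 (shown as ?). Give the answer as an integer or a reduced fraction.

1. [ext C1·C2]  r_C2² + 12r_C2 − 901/9 = 0  ⇒  r_C2 = 17/3 (r>0 drops 1)
2. [ext C2·C3]  r_C2² + 2r_C2 − 391/9 = 0  ⇒  r_C2 = 17/3 (r>0 drops 1)

17/3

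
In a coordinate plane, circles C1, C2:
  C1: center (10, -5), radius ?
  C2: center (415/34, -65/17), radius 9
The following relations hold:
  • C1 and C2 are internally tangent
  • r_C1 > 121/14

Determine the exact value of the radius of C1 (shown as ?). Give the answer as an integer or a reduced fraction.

1. [int C1,C2]  r_C1² − 18r_C1 + 299/4 = 0  ⇒  r_C1 = 13/2 or 23/2
2. given r_C1 > 121/14: keep 23/2

23/2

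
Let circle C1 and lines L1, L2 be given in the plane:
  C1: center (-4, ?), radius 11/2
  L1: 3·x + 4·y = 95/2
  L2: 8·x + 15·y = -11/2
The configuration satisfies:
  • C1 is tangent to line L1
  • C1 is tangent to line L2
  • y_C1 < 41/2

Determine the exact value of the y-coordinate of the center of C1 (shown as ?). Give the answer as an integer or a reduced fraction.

1. [C1‖L1]  y_C1² − (119/4)y_C1 + 174 = 0  ⇒  y_C1 = 8 or 87/4
2. [C1‖L2]  y_C1² − (53/15)y_C1 − 536/15 = 0  ⇒  y_C1 = -67/15 or 8

8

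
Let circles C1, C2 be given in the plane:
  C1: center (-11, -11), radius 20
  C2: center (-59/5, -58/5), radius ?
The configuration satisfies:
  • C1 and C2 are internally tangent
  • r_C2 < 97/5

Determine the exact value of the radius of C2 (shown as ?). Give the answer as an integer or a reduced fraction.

19

1. [int C1,C2]  r_C2² − 40r_C2 + 399 = 0  ⇒  r_C2 = 19 or 21
2. given r_C2 < 97/5: keep 19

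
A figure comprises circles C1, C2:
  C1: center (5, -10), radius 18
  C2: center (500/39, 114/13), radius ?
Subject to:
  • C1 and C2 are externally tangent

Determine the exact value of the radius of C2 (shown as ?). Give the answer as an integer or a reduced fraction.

7/3

1. [ext C1·C2]  r_C2² + 36r_C2 − 805/9 = 0  ⇒  r_C2 = 7/3 (r>0 drops 1)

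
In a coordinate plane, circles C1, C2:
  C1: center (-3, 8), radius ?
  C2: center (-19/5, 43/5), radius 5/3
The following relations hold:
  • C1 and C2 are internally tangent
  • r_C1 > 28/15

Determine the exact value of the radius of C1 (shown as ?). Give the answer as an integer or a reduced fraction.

8/3

1. [int C1,C2]  r_C1² − (10/3)r_C1 + 16/9 = 0  ⇒  r_C1 = 2/3 or 8/3
2. given r_C1 > 28/15: keep 8/3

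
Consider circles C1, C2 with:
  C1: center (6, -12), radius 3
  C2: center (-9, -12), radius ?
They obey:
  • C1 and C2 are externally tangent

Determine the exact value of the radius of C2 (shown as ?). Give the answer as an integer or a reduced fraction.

12

1. [ext C1·C2]  r_C2² + 6r_C2 − 216 = 0  ⇒  r_C2 = 12 (r>0 drops 1)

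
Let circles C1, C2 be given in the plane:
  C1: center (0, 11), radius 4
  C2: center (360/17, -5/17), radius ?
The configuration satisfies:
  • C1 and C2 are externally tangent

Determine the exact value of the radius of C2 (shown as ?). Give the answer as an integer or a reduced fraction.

1. [ext C1·C2]  r_C2² + 8r_C2 − 560 = 0  ⇒  r_C2 = 20 (r>0 drops 1)

20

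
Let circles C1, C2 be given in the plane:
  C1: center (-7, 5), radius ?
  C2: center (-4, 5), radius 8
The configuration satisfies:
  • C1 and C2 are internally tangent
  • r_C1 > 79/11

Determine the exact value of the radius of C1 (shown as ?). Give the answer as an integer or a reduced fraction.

1. [int C1,C2]  r_C1² − 16r_C1 + 55 = 0  ⇒  r_C1 = 5 or 11
2. given r_C1 > 79/11: keep 11

11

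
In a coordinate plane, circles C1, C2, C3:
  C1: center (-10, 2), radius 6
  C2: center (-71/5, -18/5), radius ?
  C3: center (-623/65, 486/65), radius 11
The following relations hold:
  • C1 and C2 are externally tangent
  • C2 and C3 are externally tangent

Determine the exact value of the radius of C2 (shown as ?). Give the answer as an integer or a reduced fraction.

1. [ext C1·C2]  r_C2² + 12r_C2 − 13 = 0  ⇒  r_C2 = 1 (r>0 drops 1)
2. [ext C2·C3]  r_C2² + 22r_C2 − 23 = 0  ⇒  r_C2 = 1 (r>0 drops 1)

1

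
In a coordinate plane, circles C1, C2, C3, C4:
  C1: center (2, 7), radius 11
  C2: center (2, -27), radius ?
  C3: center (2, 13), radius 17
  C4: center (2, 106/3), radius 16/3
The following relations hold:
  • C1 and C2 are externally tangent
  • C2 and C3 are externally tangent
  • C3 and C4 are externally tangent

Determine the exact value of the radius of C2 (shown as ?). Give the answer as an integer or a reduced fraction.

1. [ext C1·C2]  r_C2² + 22r_C2 − 1035 = 0  ⇒  r_C2 = 23 (r>0 drops 1)
2. [ext C2·C3]  r_C2² + 34r_C2 − 1311 = 0  ⇒  r_C2 = 23 (r>0 drops 1)

23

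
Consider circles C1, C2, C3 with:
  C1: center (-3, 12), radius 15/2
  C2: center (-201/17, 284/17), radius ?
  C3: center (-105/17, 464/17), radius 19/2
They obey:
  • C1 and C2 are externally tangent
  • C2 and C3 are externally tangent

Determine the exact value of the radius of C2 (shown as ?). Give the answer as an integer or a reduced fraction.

5/2

1. [ext C1·C2]  r_C2² + 15r_C2 − 175/4 = 0  ⇒  r_C2 = 5/2 (r>0 drops 1)
2. [ext C2·C3]  r_C2² + 19r_C2 − 215/4 = 0  ⇒  r_C2 = 5/2 (r>0 drops 1)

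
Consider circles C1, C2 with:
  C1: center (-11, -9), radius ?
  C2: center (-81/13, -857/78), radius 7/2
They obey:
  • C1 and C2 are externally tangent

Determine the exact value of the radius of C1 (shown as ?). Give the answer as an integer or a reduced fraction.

1. [ext C1·C2]  r_C1² + 7r_C1 − 130/9 = 0  ⇒  r_C1 = 5/3 (r>0 drops 1)

5/3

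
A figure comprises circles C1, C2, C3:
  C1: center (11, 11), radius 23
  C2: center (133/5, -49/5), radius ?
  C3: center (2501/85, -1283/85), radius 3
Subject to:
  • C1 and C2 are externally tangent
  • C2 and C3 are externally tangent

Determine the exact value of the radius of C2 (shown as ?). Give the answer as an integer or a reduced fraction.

3

1. [ext C1·C2]  r_C2² + 46r_C2 − 147 = 0  ⇒  r_C2 = 3 (r>0 drops 1)
2. [ext C2·C3]  r_C2² + 6r_C2 − 27 = 0  ⇒  r_C2 = 3 (r>0 drops 1)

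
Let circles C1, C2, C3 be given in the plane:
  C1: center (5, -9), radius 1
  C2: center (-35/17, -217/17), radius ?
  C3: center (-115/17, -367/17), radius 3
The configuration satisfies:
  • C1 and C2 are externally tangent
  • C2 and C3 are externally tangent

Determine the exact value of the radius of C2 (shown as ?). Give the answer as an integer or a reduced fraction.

7

1. [ext C1·C2]  r_C2² + 2r_C2 − 63 = 0  ⇒  r_C2 = 7 (r>0 drops 1)
2. [ext C2·C3]  r_C2² + 6r_C2 − 91 = 0  ⇒  r_C2 = 7 (r>0 drops 1)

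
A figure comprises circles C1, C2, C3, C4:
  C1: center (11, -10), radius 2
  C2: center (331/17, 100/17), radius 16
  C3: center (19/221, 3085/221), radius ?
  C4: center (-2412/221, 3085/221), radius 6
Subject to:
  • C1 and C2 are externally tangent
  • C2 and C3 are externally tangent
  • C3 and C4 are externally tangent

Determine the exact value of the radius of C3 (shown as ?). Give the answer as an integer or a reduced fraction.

1. [ext C2·C3]  r_C3² + 32r_C3 − 185 = 0  ⇒  r_C3 = 5 (r>0 drops 1)
2. [ext C3·C4]  r_C3² + 12r_C3 − 85 = 0  ⇒  r_C3 = 5 (r>0 drops 1)

5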